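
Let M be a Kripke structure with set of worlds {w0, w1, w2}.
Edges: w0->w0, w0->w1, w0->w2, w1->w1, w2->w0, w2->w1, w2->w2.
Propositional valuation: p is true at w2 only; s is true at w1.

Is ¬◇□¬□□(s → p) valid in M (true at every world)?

No

Recall that □ψ holds at a world iff ψ holds at every accessible world, and ◇ψ holds iff ψ holds at some accessible world.
Let φ = ¬◇□¬□□(s → p). Evaluate φ at each world:
  w0 (successors {w0, w1, w2}): φ is false.
  w1 (successors {w1}): φ is false.
  w2 (successors {w0, w1, w2}): φ is false.
Detail at w0 (counterexample):
  At w0: ◇□¬□□(s → p) is true, so ¬◇□¬□□(s → p) is false.
    At w0: ◇□¬□□(s → p) requires □¬□□(s → p) at some successor in {w0, w1, w2}.
      □¬□□(s → p) holds at w0, so ◇□¬□□(s → p) is true at w0.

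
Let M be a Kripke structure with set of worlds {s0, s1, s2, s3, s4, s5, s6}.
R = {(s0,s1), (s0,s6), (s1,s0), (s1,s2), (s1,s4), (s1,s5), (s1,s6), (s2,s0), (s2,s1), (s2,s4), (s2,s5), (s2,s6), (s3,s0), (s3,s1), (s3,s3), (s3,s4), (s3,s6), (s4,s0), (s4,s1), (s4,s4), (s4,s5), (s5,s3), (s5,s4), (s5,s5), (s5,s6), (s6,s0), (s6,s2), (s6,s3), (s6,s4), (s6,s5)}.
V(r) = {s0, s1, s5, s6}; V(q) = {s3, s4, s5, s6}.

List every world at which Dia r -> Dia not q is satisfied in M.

s0, s1, s2, s3, s4, s6

Recall that Dia ψ holds at a world iff ψ holds at some accessible world.
Let φ = Dia r -> Dia not q. Evaluate φ at each world:
  s0 (successors {s1, s6}): φ is true.
  s1 (successors {s0, s2, s4, s5, s6}): φ is true.
  s2 (successors {s0, s1, s4, s5, s6}): φ is true.
  s3 (successors {s0, s1, s3, s4, s6}): φ is true.
  s4 (successors {s0, s1, s4, s5}): φ is true.
  s5 (successors {s3, s4, s5, s6}): φ is false.
  s6 (successors {s0, s2, s3, s4, s5}): φ is true.
For instance, at s2:
  At s2: Dia r is true, Dia not q is true, so Dia r -> Dia not q is true.
    At s2: Dia r requires r at some successor in {s0, s1, s4, s5, s6}.
      r holds at s0, so Dia r is true at s2.
    At s2: Dia not q requires not q at some successor in {s0, s1, s4, s5, s6}.
      not q holds at s0, so Dia not q is true at s2.
Satisfying worlds: {s0, s1, s2, s3, s4, s6}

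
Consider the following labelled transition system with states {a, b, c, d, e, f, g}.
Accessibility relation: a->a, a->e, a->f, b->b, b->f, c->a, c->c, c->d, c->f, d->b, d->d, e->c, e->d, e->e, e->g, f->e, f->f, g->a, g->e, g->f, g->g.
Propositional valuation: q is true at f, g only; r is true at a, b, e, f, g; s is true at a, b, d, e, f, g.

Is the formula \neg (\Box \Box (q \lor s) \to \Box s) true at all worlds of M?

No

Recall that \Box ψ holds at a world iff ψ holds at every accessible world, and \Diamond ψ holds iff ψ holds at some accessible world.
Let φ = \neg (\Box \Box (q \lor s) \to \Box s). Evaluate φ at each world:
  a (successors {a, e, f}): φ is false.
  b (successors {b, f}): φ is false.
  c (successors {a, c, d, f}): φ is false.
  d (successors {b, d}): φ is false.
  e (successors {c, d, e, g}): φ is false.
  f (successors {e, f}): φ is false.
  g (successors {a, e, f, g}): φ is false.
Detail at a (counterexample):
  At a: \Box \Box (q \lor s) \to \Box s is true, so \neg (\Box \Box (q \lor s) \to \Box s) is false.
    At a: \Box \Box (q \lor s) is false, \Box s is true, so \Box \Box (q \lor s) \to \Box s is true.
      At a: \Box \Box (q \lor s) requires \Box (q \lor s) at every successor {a, e, f}.
        \Box (q \lor s) fails at e, so \Box \Box (q \lor s) is false at a.
      At a: \Box s requires s at every successor {a, e, f}.
        At a: s is true.
        At e: s is true.
        At f: s is true.
      So \Box s is true at a.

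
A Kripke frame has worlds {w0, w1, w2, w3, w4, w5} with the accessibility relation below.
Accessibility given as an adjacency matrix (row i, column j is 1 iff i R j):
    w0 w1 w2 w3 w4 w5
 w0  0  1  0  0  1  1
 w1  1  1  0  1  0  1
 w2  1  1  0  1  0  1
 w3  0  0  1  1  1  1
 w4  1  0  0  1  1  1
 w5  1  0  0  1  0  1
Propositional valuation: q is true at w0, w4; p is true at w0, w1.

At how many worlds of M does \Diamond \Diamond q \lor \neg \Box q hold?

Let φ = \Diamond \Diamond q \lor \neg \Box q. Evaluate φ at each world:
  w0 (successors {w1, w4, w5}): φ is true.
  w1 (successors {w0, w1, w3, w5}): φ is true.
  w2 (successors {w0, w1, w3, w5}): φ is true.
  w3 (successors {w2, w3, w4, w5}): φ is true.
  w4 (successors {w0, w3, w4, w5}): φ is true.
  w5 (successors {w0, w3, w5}): φ is true.
For instance, at w5:
  At w5: \Diamond \Diamond q is true, \neg \Box q is true, so \Diamond \Diamond q \lor \neg \Box q is true.
    At w5: \Diamond \Diamond q requires \Diamond q at some successor in {w0, w3, w5}.
      \Diamond q holds at w0, so \Diamond \Diamond q is true at w5.
    At w5: \Box q is false, so \neg \Box q is true.
      At w5: \Box q requires q at every successor {w0, w3, w5}.
        q fails at w3, so \Box q is false at w5.
Satisfying worlds: {w0, w1, w2, w3, w4, w5}

6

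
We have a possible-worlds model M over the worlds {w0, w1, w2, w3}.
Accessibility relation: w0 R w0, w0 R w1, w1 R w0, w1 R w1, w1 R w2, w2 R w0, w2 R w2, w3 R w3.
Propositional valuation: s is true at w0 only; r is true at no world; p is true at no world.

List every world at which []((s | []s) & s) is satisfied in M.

Let φ = []((s | []s) & s). Evaluate φ at each world:
  w0 (successors {w0, w1}): φ is false.
  w1 (successors {w0, w1, w2}): φ is false.
  w2 (successors {w0, w2}): φ is false.
  w3 (successors {w3}): φ is false.
For instance, at w1:
  At w1: []((s | []s) & s) requires (s | []s) & s at every successor {w0, w1, w2}.
    (s | []s) & s fails at w1, so []((s | []s) & s) is false at w1.
      At w1: s | []s is false, s is false, so (s | []s) & s is false.
Satisfying worlds: none.

none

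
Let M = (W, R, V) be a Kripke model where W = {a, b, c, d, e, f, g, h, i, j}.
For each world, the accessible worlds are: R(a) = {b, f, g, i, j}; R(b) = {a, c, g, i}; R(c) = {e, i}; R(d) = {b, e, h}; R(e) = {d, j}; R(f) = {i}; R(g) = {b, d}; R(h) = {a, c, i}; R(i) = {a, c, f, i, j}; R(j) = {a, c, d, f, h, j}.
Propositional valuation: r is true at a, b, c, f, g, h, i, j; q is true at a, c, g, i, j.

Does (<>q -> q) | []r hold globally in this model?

Let φ = (<>q -> q) | []r. Evaluate φ at each world:
  a (successors {b, f, g, i, j}): φ is true.
  b (successors {a, c, g, i}): φ is true.
  c (successors {e, i}): φ is true.
  d (successors {b, e, h}): φ is true.
  e (successors {d, j}): φ is false.
  f (successors {i}): φ is true.
  g (successors {b, d}): φ is true.
  h (successors {a, c, i}): φ is true.
  i (successors {a, c, f, i, j}): φ is true.
  j (successors {a, c, d, f, h, j}): φ is true.
Detail at e (counterexample):
  At e: <>q -> q is false, []r is false, so (<>q -> q) | []r is false.
    At e: <>q is true, q is false, so <>q -> q is false.
      At e: <>q requires q at some successor in {d, j}.
        q holds at j, so <>q is true at e.
    At e: []r requires r at every successor {d, j}.
      r fails at d, so []r is false at e.

No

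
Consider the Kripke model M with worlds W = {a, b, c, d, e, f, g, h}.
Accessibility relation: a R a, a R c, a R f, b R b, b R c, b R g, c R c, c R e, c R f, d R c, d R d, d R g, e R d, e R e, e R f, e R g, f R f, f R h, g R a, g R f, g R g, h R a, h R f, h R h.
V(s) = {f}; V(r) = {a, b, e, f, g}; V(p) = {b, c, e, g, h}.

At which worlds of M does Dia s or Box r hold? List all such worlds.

a, c, e, f, g, h

Let φ = Dia s or Box r. Evaluate φ at each world:
  a (successors {a, c, f}): φ is true.
  b (successors {b, c, g}): φ is false.
  c (successors {c, e, f}): φ is true.
  d (successors {c, d, g}): φ is false.
  e (successors {d, e, f, g}): φ is true.
  f (successors {f, h}): φ is true.
  g (successors {a, f, g}): φ is true.
  h (successors {a, f, h}): φ is true.
For instance, at f:
  At f: Dia s is true, Box r is false, so Dia s or Box r is true.
    At f: Dia s requires s at some successor in {f, h}.
      s holds at f, so Dia s is true at f.
    At f: Box r requires r at every successor {f, h}.
      r fails at h, so Box r is false at f.
Satisfying worlds: {a, c, e, f, g, h}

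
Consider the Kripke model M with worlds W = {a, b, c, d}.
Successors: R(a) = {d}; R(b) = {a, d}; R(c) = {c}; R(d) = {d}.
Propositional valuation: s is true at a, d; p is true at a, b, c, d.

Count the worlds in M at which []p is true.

Let φ = []p. Evaluate φ at each world:
  a (successors {d}): φ is true.
  b (successors {a, d}): φ is true.
  c (successors {c}): φ is true.
  d (successors {d}): φ is true.
For instance, at b:
  At b: []p requires p at every successor {a, d}.
    At a: p is true.
    At d: p is true.
  So []p is true at b.
Satisfying worlds: {a, b, c, d}

4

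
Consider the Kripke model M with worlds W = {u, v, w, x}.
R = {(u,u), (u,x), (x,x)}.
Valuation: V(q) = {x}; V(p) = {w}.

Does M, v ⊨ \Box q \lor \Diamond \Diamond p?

At v: \Box q is true, \Diamond \Diamond p is false, so \Box q \lor \Diamond \Diamond p is true.
  At v: no accessible worlds, so \Box q holds vacuously.
  At v: no accessible worlds, so \Diamond \Diamond p is false.

Yes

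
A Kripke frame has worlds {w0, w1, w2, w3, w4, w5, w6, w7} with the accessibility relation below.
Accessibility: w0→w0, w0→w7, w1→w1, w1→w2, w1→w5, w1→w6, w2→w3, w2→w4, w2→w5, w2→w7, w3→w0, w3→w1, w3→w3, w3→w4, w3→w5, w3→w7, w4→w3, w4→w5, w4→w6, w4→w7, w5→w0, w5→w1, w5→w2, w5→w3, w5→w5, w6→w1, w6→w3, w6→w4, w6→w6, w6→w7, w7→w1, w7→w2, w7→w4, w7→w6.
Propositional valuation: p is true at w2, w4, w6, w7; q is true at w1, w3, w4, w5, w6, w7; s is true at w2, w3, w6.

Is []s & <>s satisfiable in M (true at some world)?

Recall that []ψ holds at a world iff ψ holds at every accessible world, and <>ψ holds iff ψ holds at some accessible world.
Let φ = []s & <>s. Evaluate φ at each world:
  w0 (successors {w0, w7}): φ is false.
  w1 (successors {w1, w2, w5, w6}): φ is false.
  w2 (successors {w3, w4, w5, w7}): φ is false.
  w3 (successors {w0, w1, w3, w4, w5, w7}): φ is false.
  w4 (successors {w3, w5, w6, w7}): φ is false.
  w5 (successors {w0, w1, w2, w3, w5}): φ is false.
  w6 (successors {w1, w3, w4, w6, w7}): φ is false.
  w7 (successors {w1, w2, w4, w6}): φ is false.
For instance, at w2:
  At w2: []s is false, <>s is true, so []s & <>s is false.
    At w2: []s requires s at every successor {w3, w4, w5, w7}.
      s fails at w4, so []s is false at w2.
    At w2: <>s requires s at some successor in {w3, w4, w5, w7}.
      s holds at w3, so <>s is true at w2.

No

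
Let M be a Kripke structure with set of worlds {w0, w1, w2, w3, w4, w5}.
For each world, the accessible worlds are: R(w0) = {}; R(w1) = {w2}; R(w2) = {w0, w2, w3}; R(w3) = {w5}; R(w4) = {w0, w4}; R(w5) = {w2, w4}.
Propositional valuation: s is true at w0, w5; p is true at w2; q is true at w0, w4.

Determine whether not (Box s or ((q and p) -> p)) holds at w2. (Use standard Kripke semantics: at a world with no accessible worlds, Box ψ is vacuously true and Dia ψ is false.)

Recall that Box ψ holds at a world iff ψ holds at every accessible world, and Dia ψ holds iff ψ holds at some accessible world.
At w2: Box s or ((q and p) -> p) is true, so not (Box s or ((q and p) -> p)) is false.
  At w2: Box s is false, (q and p) -> p is true, so Box s or ((q and p) -> p) is true.
    At w2: Box s requires s at every successor {w0, w2, w3}.
      s fails at w2, so Box s is false at w2.

No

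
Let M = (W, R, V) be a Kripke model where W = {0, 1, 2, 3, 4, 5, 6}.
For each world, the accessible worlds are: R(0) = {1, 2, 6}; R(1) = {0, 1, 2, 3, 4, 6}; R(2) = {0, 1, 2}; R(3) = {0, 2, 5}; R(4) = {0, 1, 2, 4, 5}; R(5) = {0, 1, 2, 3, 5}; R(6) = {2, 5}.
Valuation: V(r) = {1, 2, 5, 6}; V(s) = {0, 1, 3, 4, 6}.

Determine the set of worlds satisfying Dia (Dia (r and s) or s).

Let φ = Dia (Dia (r and s) or s). Evaluate φ at each world:
  0 (successors {1, 2, 6}): φ is true.
  1 (successors {0, 1, 2, 3, 4, 6}): φ is true.
  2 (successors {0, 1, 2}): φ is true.
  3 (successors {0, 2, 5}): φ is true.
  4 (successors {0, 1, 2, 4, 5}): φ is true.
  5 (successors {0, 1, 2, 3, 5}): φ is true.
  6 (successors {2, 5}): φ is true.
For instance, at 5:
  At 5: Dia (Dia (r and s) or s) requires Dia (r and s) or s at some successor in {0, 1, 2, 3, 5}.
    Dia (r and s) or s holds at 0, so Dia (Dia (r and s) or s) is true at 5.
      At 0: Dia (r and s) is true, s is true, so Dia (r and s) or s is true.
Satisfying worlds: {0, 1, 2, 3, 4, 5, 6}

0, 1, 2, 3, 4, 5, 6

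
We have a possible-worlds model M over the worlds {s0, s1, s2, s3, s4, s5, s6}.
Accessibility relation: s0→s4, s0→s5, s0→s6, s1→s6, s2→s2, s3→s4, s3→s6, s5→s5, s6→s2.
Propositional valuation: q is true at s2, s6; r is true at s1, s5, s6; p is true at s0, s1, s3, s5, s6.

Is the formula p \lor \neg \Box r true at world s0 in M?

Yes

At s0: p is true, \neg \Box r is true, so p \lor \neg \Box r is true.
  At s0: \Box r is false, so \neg \Box r is true.
    At s0: \Box r requires r at every successor {s4, s5, s6}.
      r fails at s4, so \Box r is false at s0.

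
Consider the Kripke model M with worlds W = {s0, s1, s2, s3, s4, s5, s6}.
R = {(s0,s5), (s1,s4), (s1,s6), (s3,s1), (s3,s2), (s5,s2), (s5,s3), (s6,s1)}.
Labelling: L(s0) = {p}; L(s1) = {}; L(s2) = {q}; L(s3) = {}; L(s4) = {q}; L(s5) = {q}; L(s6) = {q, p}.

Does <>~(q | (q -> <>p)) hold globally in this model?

Let φ = <>~(q | (q -> <>p)). Evaluate φ at each world:
  s0 (successors {s5}): φ is false.
  s1 (successors {s4, s6}): φ is false.
  s2 (successors ∅): φ is false.
  s3 (successors {s1, s2}): φ is false.
  s4 (successors ∅): φ is false.
  s5 (successors {s2, s3}): φ is false.
  s6 (successors {s1}): φ is false.
Detail at s0 (counterexample):
  At s0: <>~(q | (q -> <>p)) requires ~(q | (q -> <>p)) at some successor in {s5}.
    At s5: ~(q | (q -> <>p)) is false.
  So <>~(q | (q -> <>p)) is false at s0.

No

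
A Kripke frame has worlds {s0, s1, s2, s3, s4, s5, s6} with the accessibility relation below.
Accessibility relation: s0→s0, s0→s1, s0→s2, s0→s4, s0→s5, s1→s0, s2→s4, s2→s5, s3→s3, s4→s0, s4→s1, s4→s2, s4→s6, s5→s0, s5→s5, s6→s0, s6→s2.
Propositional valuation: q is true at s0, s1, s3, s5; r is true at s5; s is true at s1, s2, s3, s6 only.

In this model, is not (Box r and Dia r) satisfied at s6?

At s6: Box r and Dia r is false, so not (Box r and Dia r) is true.
  At s6: Box r is false, Dia r is false, so Box r and Dia r is false.
    At s6: Box r requires r at every successor {s0, s2}.
      r fails at s0, so Box r is false at s6.
    At s6: Dia r requires r at some successor in {s0, s2}.
      At s0: r is false.
      At s2: r is false.
    So Dia r is false at s6.

Yes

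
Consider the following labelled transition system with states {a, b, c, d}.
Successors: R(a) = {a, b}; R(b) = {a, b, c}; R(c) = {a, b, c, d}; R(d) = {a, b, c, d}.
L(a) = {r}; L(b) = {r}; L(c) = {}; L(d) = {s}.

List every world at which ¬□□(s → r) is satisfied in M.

Recall that □ψ holds at a world iff ψ holds at every accessible world, and ◇ψ holds iff ψ holds at some accessible world.
Let φ = ¬□□(s → r). Evaluate φ at each world:
  a (successors {a, b}): φ is false.
  b (successors {a, b, c}): φ is true.
  c (successors {a, b, c, d}): φ is true.
  d (successors {a, b, c, d}): φ is true.
For instance, at c:
  At c: □□(s → r) is false, so ¬□□(s → r) is true.
    At c: □□(s → r) requires □(s → r) at every successor {a, b, c, d}.
      □(s → r) fails at c, so □□(s → r) is false at c.
Satisfying worlds: {b, c, d}

b, c, d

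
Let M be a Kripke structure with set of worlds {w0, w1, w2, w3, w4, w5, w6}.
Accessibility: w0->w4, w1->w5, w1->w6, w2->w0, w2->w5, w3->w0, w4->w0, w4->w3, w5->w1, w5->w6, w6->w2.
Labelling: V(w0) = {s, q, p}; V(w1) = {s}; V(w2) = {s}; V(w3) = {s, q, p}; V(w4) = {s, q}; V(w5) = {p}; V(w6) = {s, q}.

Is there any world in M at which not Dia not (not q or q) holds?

Let φ = not Dia not (not q or q). Evaluate φ at each world:
  w0 (successors {w4}): φ is true.
  w1 (successors {w5, w6}): φ is true.
  w2 (successors {w0, w5}): φ is true.
  w3 (successors {w0}): φ is true.
  w4 (successors {w0, w3}): φ is true.
  w5 (successors {w1, w6}): φ is true.
  w6 (successors {w2}): φ is true.
Detail at w0 (witness):
  At w0: Dia not (not q or q) is false, so not Dia not (not q or q) is true.
    At w0: Dia not (not q or q) requires not (not q or q) at some successor in {w4}.
      At w4: not (not q or q) is false.
    So Dia not (not q or q) is false at w0.

Yes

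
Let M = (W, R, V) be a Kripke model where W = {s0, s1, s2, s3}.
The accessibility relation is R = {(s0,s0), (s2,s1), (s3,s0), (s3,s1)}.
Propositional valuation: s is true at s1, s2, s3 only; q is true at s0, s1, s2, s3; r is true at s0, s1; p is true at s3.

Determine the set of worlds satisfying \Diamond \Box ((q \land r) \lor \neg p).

s0, s2, s3

Let φ = \Diamond \Box ((q \land r) \lor \neg p). Evaluate φ at each world:
  s0 (successors {s0}): φ is true.
  s1 (successors ∅): φ is false.
  s2 (successors {s1}): φ is true.
  s3 (successors {s0, s1}): φ is true.
For instance, at s0:
  At s0: \Diamond \Box ((q \land r) \lor \neg p) requires \Box ((q \land r) \lor \neg p) at some successor in {s0}.
    \Box ((q \land r) \lor \neg p) holds at s0, so \Diamond \Box ((q \land r) \lor \neg p) is true at s0.
      At s0: \Box ((q \land r) \lor \neg p) requires (q \land r) \lor \neg p at every successor {s0}.
        At s0: (q \land r) \lor \neg p is true.
      So \Box ((q \land r) \lor \neg p) is true at s0.
Satisfying worlds: {s0, s2, s3}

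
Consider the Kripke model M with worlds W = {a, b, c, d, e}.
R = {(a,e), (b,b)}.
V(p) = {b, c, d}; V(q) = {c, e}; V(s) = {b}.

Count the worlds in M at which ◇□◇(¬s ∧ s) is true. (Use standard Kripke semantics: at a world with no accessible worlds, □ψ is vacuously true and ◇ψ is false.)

1

Recall that □ψ holds at a world iff ψ holds at every accessible world, and ◇ψ holds iff ψ holds at some accessible world.
Let φ = ◇□◇(¬s ∧ s). Evaluate φ at each world:
  a (successors {e}): φ is true.
  b (successors {b}): φ is false.
  c (successors ∅): φ is false.
  d (successors ∅): φ is false.
  e (successors ∅): φ is false.
For instance, at b:
  At b: ◇□◇(¬s ∧ s) requires □◇(¬s ∧ s) at some successor in {b}.
    At b: □◇(¬s ∧ s) is false.
  So ◇□◇(¬s ∧ s) is false at b.
Satisfying worlds: {a}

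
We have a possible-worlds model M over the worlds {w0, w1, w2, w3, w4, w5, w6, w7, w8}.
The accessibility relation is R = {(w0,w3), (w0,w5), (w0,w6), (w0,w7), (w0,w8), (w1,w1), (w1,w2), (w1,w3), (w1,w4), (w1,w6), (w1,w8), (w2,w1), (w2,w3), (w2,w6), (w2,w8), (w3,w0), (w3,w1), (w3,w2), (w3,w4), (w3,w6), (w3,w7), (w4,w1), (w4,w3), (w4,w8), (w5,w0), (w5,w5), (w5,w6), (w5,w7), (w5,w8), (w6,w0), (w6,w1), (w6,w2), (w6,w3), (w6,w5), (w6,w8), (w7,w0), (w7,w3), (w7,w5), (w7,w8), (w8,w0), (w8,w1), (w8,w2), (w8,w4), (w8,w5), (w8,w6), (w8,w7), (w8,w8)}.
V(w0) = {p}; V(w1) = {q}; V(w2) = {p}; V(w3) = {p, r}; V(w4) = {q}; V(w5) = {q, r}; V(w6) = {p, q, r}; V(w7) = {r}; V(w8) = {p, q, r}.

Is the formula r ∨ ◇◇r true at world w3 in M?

Recall that ◇ψ holds at a world iff ψ holds at some accessible world.
At w3: r is true, ◇◇r is true, so r ∨ ◇◇r is true.
  At w3: ◇◇r requires ◇r at some successor in {w0, w1, w2, w4, w6, w7}.
    ◇r holds at w0, so ◇◇r is true at w3.
      At w0: ◇r requires r at some successor in {w3, w5, w6, w7, w8}.
        r holds at w3, so ◇r is true at w0.

Yes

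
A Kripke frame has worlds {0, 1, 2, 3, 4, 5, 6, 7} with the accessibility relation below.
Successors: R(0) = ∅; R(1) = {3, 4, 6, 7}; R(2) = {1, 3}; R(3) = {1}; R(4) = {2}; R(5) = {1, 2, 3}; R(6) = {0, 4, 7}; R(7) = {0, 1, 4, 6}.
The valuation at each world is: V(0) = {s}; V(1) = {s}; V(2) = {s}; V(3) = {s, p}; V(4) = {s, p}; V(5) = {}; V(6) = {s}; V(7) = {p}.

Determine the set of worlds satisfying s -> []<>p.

Let φ = s -> []<>p. Evaluate φ at each world:
  0 (successors ∅): φ is true.
  1 (successors {3, 4, 6, 7}): φ is false.
  2 (successors {1, 3}): φ is false.
  3 (successors {1}): φ is true.
  4 (successors {2}): φ is true.
  5 (successors {1, 2, 3}): φ is true.
  6 (successors {0, 4, 7}): φ is false.
  7 (successors {0, 1, 4, 6}): φ is true.
For instance, at 6:
  At 6: s is true, []<>p is false, so s -> []<>p is false.
    At 6: []<>p requires <>p at every successor {0, 4, 7}.
      <>p fails at 0, so []<>p is false at 6.
Satisfying worlds: {0, 3, 4, 5, 7}

0, 3, 4, 5, 7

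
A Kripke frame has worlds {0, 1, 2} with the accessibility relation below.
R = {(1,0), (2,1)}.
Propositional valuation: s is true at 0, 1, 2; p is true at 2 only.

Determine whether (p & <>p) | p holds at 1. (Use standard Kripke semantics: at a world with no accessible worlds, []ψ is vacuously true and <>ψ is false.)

Recall that <>ψ holds at a world iff ψ holds at some accessible world.
At 1: p & <>p is false, p is false, so (p & <>p) | p is false.
  At 1: p is false, <>p is false, so p & <>p is false.
    At 1: <>p requires p at some successor in {0}.
      At 0: p is false.
    So <>p is false at 1.

No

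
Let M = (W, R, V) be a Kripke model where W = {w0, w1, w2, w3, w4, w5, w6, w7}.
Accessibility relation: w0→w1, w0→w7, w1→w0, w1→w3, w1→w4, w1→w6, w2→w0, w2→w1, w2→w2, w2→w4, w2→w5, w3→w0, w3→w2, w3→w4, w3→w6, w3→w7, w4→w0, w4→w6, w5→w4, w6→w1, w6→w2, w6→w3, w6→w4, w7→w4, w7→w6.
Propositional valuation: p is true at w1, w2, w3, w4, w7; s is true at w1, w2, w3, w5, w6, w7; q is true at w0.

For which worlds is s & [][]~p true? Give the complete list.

Let φ = s & [][]~p. Evaluate φ at each world:
  w0 (successors {w1, w7}): φ is false.
  w1 (successors {w0, w3, w4, w6}): φ is false.
  w2 (successors {w0, w1, w2, w4, w5}): φ is false.
  w3 (successors {w0, w2, w4, w6, w7}): φ is false.
  w4 (successors {w0, w6}): φ is false.
  w5 (successors {w4}): φ is true.
  w6 (successors {w1, w2, w3, w4}): φ is false.
  w7 (successors {w4, w6}): φ is false.
For instance, at w4:
  At w4: s is false, [][]~p is false, so s & [][]~p is false.
    At w4: [][]~p requires []~p at every successor {w0, w6}.
      []~p fails at w0, so [][]~p is false at w4.
Satisfying worlds: {w5}

w5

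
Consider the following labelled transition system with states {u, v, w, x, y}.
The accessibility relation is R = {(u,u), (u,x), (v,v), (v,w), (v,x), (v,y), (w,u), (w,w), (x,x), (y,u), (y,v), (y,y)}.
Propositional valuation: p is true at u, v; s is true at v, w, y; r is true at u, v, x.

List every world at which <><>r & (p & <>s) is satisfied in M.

Let φ = <><>r & (p & <>s). Evaluate φ at each world:
  u (successors {u, x}): φ is false.
  v (successors {v, w, x, y}): φ is true.
  w (successors {u, w}): φ is false.
  x (successors {x}): φ is false.
  y (successors {u, v, y}): φ is false.
For instance, at v:
  At v: <><>r is true, p & <>s is true, so <><>r & (p & <>s) is true.
    At v: <><>r requires <>r at some successor in {v, w, x, y}.
      <>r holds at v, so <><>r is true at v.
    At v: p is true, <>s is true, so p & <>s is true.
      At v: <>s requires s at some successor in {v, w, x, y}.
        s holds at v, so <>s is true at v.
Satisfying worlds: {v}

v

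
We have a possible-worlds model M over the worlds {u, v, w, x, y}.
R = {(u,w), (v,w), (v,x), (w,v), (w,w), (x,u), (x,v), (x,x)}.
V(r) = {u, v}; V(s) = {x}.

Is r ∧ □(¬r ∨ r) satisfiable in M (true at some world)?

Let φ = r ∧ □(¬r ∨ r). Evaluate φ at each world:
  u (successors {w}): φ is true.
  v (successors {w, x}): φ is true.
  w (successors {v, w}): φ is false.
  x (successors {u, v, x}): φ is false.
  y (successors ∅): φ is false.
Detail at u (witness):
  At u: r is true, □(¬r ∨ r) is true, so r ∧ □(¬r ∨ r) is true.
    At u: □(¬r ∨ r) requires ¬r ∨ r at every successor {w}.
      At w: ¬r ∨ r is true.
    So □(¬r ∨ r) is true at u.

Yes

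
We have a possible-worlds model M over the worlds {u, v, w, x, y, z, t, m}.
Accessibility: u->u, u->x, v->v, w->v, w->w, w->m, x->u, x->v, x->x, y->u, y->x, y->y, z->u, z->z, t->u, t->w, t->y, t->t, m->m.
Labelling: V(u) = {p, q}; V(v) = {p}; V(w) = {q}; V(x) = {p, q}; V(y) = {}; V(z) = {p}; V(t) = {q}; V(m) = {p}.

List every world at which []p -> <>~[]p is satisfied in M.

w, y, t

Recall that []ψ holds at a world iff ψ holds at every accessible world, and <>ψ holds iff ψ holds at some accessible world.
Let φ = []p -> <>~[]p. Evaluate φ at each world:
  u (successors {u, x}): φ is false.
  v (successors {v}): φ is false.
  w (successors {v, w, m}): φ is true.
  x (successors {u, v, x}): φ is false.
  y (successors {u, x, y}): φ is true.
  z (successors {u, z}): φ is false.
  t (successors {u, w, y, t}): φ is true.
  m (successors {m}): φ is false.
For instance, at m:
  At m: []p is true, <>~[]p is false, so []p -> <>~[]p is false.
    At m: []p requires p at every successor {m}.
      At m: p is true.
    So []p is true at m.
    At m: <>~[]p requires ~[]p at some successor in {m}.
      At m: ~[]p is false.
    So <>~[]p is false at m.
Satisfying worlds: {w, y, t}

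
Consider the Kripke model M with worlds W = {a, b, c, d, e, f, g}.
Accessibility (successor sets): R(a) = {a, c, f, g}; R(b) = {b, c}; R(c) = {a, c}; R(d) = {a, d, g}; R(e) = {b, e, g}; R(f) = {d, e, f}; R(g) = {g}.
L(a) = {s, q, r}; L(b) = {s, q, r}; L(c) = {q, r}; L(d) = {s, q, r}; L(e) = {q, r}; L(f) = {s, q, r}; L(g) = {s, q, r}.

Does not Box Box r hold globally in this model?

No

Let φ = not Box Box r. Evaluate φ at each world:
  a (successors {a, c, f, g}): φ is false.
  b (successors {b, c}): φ is false.
  c (successors {a, c}): φ is false.
  d (successors {a, d, g}): φ is false.
  e (successors {b, e, g}): φ is false.
  f (successors {d, e, f}): φ is false.
  g (successors {g}): φ is false.
Detail at a (counterexample):
  At a: Box Box r is true, so not Box Box r is false.
    At a: Box Box r requires Box r at every successor {a, c, f, g}.
      At a: Box r is true.
      At c: Box r is true.
      At f: Box r is true.
      At g: Box r is true.
    So Box Box r is true at a.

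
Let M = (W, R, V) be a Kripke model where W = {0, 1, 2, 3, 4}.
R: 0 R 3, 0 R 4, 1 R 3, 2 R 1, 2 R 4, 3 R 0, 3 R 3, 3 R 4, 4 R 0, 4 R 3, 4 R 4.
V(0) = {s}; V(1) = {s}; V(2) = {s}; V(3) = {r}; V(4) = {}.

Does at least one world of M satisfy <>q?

Let φ = <>q. Evaluate φ at each world:
  0 (successors {3, 4}): φ is false.
  1 (successors {3}): φ is false.
  2 (successors {1, 4}): φ is false.
  3 (successors {0, 3, 4}): φ is false.
  4 (successors {0, 3, 4}): φ is false.
For instance, at 1:
  At 1: <>q requires q at some successor in {3}.
    At 3: q is false.
  So <>q is false at 1.

No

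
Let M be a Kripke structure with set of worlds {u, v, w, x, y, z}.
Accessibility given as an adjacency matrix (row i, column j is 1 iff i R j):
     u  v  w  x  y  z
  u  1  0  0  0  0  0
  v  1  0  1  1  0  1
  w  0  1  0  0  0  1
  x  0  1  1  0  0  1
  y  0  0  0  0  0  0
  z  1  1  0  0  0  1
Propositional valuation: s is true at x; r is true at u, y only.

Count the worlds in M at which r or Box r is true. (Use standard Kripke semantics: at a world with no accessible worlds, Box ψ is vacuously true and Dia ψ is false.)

2

Let φ = r or Box r. Evaluate φ at each world:
  u (successors {u}): φ is true.
  v (successors {u, w, x, z}): φ is false.
  w (successors {v, z}): φ is false.
  x (successors {v, w, z}): φ is false.
  y (successors ∅): φ is true.
  z (successors {u, v, z}): φ is false.
For instance, at w:
  At w: r is false, Box r is false, so r or Box r is false.
    At w: Box r requires r at every successor {v, z}.
      r fails at v, so Box r is false at w.
Satisfying worlds: {u, y}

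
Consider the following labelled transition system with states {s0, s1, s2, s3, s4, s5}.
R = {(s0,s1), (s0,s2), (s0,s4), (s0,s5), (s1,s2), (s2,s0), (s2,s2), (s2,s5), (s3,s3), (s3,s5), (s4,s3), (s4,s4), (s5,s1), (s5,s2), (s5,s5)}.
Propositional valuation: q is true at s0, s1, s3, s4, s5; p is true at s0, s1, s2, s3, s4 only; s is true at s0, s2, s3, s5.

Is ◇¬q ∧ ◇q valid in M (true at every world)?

No

Let φ = ◇¬q ∧ ◇q. Evaluate φ at each world:
  s0 (successors {s1, s2, s4, s5}): φ is true.
  s1 (successors {s2}): φ is false.
  s2 (successors {s0, s2, s5}): φ is true.
  s3 (successors {s3, s5}): φ is false.
  s4 (successors {s3, s4}): φ is false.
  s5 (successors {s1, s2, s5}): φ is true.
Detail at s1 (counterexample):
  At s1: ◇¬q is true, ◇q is false, so ◇¬q ∧ ◇q is false.
    At s1: ◇¬q requires ¬q at some successor in {s2}.
      ¬q holds at s2, so ◇¬q is true at s1.
    At s1: ◇q requires q at some successor in {s2}.
      At s2: q is false.
    So ◇q is false at s1.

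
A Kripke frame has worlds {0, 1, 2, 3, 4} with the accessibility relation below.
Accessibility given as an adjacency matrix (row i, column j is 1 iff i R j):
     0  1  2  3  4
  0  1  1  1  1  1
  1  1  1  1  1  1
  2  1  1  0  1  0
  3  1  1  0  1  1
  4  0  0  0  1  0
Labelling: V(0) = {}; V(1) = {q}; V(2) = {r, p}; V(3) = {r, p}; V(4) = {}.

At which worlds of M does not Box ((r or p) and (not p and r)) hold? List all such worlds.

0, 1, 2, 3, 4

Let φ = not Box ((r or p) and (not p and r)). Evaluate φ at each world:
  0 (successors {0, 1, 2, 3, 4}): φ is true.
  1 (successors {0, 1, 2, 3, 4}): φ is true.
  2 (successors {0, 1, 3}): φ is true.
  3 (successors {0, 1, 3, 4}): φ is true.
  4 (successors {3}): φ is true.
For instance, at 4:
  At 4: Box ((r or p) and (not p and r)) is false, so not Box ((r or p) and (not p and r)) is true.
    At 4: Box ((r or p) and (not p and r)) requires (r or p) and (not p and r) at every successor {3}.
      (r or p) and (not p and r) fails at 3, so Box ((r or p) and (not p and r)) is false at 4.
Satisfying worlds: {0, 1, 2, 3, 4}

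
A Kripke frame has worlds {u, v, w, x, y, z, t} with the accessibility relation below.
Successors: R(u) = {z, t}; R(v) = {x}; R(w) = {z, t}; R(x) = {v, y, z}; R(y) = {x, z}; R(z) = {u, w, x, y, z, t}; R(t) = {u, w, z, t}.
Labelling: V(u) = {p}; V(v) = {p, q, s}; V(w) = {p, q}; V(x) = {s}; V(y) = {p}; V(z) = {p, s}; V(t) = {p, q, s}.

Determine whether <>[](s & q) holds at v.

No

At v: <>[](s & q) requires [](s & q) at some successor in {x}.
  At x: [](s & q) is false.
So <>[](s & q) is false at v.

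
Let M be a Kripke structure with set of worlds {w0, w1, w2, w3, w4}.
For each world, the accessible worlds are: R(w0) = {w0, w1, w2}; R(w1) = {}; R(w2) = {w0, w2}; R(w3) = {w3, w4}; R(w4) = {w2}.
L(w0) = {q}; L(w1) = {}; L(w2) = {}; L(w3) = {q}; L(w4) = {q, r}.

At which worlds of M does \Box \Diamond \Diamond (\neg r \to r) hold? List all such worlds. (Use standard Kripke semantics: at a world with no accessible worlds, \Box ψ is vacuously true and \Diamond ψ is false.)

w1

Let φ = \Box \Diamond \Diamond (\neg r \to r). Evaluate φ at each world:
  w0 (successors {w0, w1, w2}): φ is false.
  w1 (successors ∅): φ is true.
  w2 (successors {w0, w2}): φ is false.
  w3 (successors {w3, w4}): φ is false.
  w4 (successors {w2}): φ is false.
For instance, at w2:
  At w2: \Box \Diamond \Diamond (\neg r \to r) requires \Diamond \Diamond (\neg r \to r) at every successor {w0, w2}.
    \Diamond \Diamond (\neg r \to r) fails at w0, so \Box \Diamond \Diamond (\neg r \to r) is false at w2.
      At w0: \Diamond \Diamond (\neg r \to r) requires \Diamond (\neg r \to r) at some successor in {w0, w1, w2}.
        At w0: \Diamond (\neg r \to r) is false.
        At w1: \Diamond (\neg r \to r) is false.
        At w2: \Diamond (\neg r \to r) is false.
      So \Diamond \Diamond (\neg r \to r) is false at w0.
Satisfying worlds: {w1}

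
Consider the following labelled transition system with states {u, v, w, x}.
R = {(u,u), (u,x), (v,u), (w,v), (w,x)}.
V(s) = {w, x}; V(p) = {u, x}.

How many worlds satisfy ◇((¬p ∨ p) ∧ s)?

2

Recall that ◇ψ holds at a world iff ψ holds at some accessible world.
Let φ = ◇((¬p ∨ p) ∧ s). Evaluate φ at each world:
  u (successors {u, x}): φ is true.
  v (successors {u}): φ is false.
  w (successors {v, x}): φ is true.
  x (successors ∅): φ is false.
For instance, at v:
  At v: ◇((¬p ∨ p) ∧ s) requires (¬p ∨ p) ∧ s at some successor in {u}.
    At u: (¬p ∨ p) ∧ s is false.
  So ◇((¬p ∨ p) ∧ s) is false at v.
Satisfying worlds: {u, w}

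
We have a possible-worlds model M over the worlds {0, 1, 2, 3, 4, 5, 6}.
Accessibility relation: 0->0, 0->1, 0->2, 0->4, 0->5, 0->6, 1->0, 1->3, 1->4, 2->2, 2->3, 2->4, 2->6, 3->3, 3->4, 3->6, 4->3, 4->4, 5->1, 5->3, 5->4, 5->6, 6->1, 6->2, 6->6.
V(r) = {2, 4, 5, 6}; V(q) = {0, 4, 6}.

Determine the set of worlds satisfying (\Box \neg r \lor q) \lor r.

Recall that \Box ψ holds at a world iff ψ holds at every accessible world, and \Diamond ψ holds iff ψ holds at some accessible world.
Let φ = (\Box \neg r \lor q) \lor r. Evaluate φ at each world:
  0 (successors {0, 1, 2, 4, 5, 6}): φ is true.
  1 (successors {0, 3, 4}): φ is false.
  2 (successors {2, 3, 4, 6}): φ is true.
  3 (successors {3, 4, 6}): φ is false.
  4 (successors {3, 4}): φ is true.
  5 (successors {1, 3, 4, 6}): φ is true.
  6 (successors {1, 2, 6}): φ is true.
For instance, at 4:
  At 4: \Box \neg r \lor q is true, r is true, so (\Box \neg r \lor q) \lor r is true.
    At 4: \Box \neg r is false, q is true, so \Box \neg r \lor q is true.
      At 4: \Box \neg r requires \neg r at every successor {3, 4}.
        \neg r fails at 4, so \Box \neg r is false at 4.
Satisfying worlds: {0, 2, 4, 5, 6}

0, 2, 4, 5, 6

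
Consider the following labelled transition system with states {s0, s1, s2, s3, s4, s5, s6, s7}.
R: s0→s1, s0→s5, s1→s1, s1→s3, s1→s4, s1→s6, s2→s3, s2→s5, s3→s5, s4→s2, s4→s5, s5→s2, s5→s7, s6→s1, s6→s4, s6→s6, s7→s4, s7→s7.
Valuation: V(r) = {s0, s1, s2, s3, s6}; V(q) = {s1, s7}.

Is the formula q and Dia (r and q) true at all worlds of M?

Let φ = q and Dia (r and q). Evaluate φ at each world:
  s0 (successors {s1, s5}): φ is false.
  s1 (successors {s1, s3, s4, s6}): φ is true.
  s2 (successors {s3, s5}): φ is false.
  s3 (successors {s5}): φ is false.
  s4 (successors {s2, s5}): φ is false.
  s5 (successors {s2, s7}): φ is false.
  s6 (successors {s1, s4, s6}): φ is false.
  s7 (successors {s4, s7}): φ is false.
Detail at s0 (counterexample):
  At s0: q is false, Dia (r and q) is true, so q and Dia (r and q) is false.
    At s0: Dia (r and q) requires r and q at some successor in {s1, s5}.
      r and q holds at s1, so Dia (r and q) is true at s0.

No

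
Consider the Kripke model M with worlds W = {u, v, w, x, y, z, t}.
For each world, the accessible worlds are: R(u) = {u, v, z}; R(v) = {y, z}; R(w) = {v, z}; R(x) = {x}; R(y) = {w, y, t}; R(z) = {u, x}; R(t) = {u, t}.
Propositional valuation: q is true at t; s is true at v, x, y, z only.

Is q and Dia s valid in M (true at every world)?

No

Let φ = q and Dia s. Evaluate φ at each world:
  u (successors {u, v, z}): φ is false.
  v (successors {y, z}): φ is false.
  w (successors {v, z}): φ is false.
  x (successors {x}): φ is false.
  y (successors {w, y, t}): φ is false.
  z (successors {u, x}): φ is false.
  t (successors {u, t}): φ is false.
Detail at u (counterexample):
  At u: q is false, Dia s is true, so q and Dia s is false.
    At u: Dia s requires s at some successor in {u, v, z}.
      s holds at v, so Dia s is true at u.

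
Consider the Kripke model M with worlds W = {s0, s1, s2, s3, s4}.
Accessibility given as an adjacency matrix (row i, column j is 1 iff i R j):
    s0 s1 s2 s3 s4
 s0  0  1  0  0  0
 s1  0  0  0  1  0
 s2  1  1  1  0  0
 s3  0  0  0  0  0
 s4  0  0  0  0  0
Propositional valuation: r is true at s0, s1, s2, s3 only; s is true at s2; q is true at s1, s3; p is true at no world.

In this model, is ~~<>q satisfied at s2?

At s2: ~<>q is false, so ~~<>q is true.
  At s2: <>q is true, so ~<>q is false.
    At s2: <>q requires q at some successor in {s0, s1, s2}.
      q holds at s1, so <>q is true at s2.

Yes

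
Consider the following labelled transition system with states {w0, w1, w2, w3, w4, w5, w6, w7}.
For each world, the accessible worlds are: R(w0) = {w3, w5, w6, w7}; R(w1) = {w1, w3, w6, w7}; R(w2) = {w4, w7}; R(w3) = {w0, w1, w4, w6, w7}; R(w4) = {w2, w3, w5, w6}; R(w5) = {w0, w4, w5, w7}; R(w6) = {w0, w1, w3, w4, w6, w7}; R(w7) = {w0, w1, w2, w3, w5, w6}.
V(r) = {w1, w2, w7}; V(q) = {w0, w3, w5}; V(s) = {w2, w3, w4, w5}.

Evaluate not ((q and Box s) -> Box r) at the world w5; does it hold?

No

Recall that Box ψ holds at a world iff ψ holds at every accessible world, and Dia ψ holds iff ψ holds at some accessible world.
At w5: (q and Box s) -> Box r is true, so not ((q and Box s) -> Box r) is false.
  At w5: q and Box s is false, Box r is false, so (q and Box s) -> Box r is true.
    At w5: q is true, Box s is false, so q and Box s is false.
      At w5: Box s requires s at every successor {w0, w4, w5, w7}.
        s fails at w0, so Box s is false at w5.
    At w5: Box r requires r at every successor {w0, w4, w5, w7}.
      r fails at w0, so Box r is false at w5.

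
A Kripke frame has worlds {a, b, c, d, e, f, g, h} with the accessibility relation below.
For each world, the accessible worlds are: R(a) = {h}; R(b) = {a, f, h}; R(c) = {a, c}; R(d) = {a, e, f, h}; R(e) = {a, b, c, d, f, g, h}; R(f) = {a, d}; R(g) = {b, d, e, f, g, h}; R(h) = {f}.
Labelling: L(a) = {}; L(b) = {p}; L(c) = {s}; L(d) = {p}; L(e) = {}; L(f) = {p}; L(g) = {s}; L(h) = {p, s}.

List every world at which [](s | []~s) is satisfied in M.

a, h

Recall that []ψ holds at a world iff ψ holds at every accessible world, and <>ψ holds iff ψ holds at some accessible world.
Let φ = [](s | []~s). Evaluate φ at each world:
  a (successors {h}): φ is true.
  b (successors {a, f, h}): φ is false.
  c (successors {a, c}): φ is false.
  d (successors {a, e, f, h}): φ is false.
  e (successors {a, b, c, d, f, g, h}): φ is false.
  f (successors {a, d}): φ is false.
  g (successors {b, d, e, f, g, h}): φ is false.
  h (successors {f}): φ is true.
For instance, at a:
  At a: [](s | []~s) requires s | []~s at every successor {h}.
      At h: s is true, []~s is true, so s | []~s is true.
  So [](s | []~s) is true at a.
Satisfying worlds: {a, h}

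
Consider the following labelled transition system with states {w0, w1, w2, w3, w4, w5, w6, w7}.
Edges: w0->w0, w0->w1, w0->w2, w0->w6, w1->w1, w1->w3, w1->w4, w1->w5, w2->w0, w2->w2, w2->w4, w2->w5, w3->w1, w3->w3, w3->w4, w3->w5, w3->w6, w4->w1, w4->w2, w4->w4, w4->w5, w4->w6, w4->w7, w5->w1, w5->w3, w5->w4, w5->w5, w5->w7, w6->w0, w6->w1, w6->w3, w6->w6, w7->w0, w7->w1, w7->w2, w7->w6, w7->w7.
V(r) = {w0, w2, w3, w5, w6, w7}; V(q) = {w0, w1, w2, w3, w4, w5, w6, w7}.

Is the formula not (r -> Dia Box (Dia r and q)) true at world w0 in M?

Recall that Box ψ holds at a world iff ψ holds at every accessible world, and Dia ψ holds iff ψ holds at some accessible world.
At w0: r -> Dia Box (Dia r and q) is true, so not (r -> Dia Box (Dia r and q)) is false.
  At w0: r is true, Dia Box (Dia r and q) is true, so r -> Dia Box (Dia r and q) is true.
    At w0: Dia Box (Dia r and q) requires Box (Dia r and q) at some successor in {w0, w1, w2, w6}.
      Box (Dia r and q) holds at w0, so Dia Box (Dia r and q) is true at w0.

No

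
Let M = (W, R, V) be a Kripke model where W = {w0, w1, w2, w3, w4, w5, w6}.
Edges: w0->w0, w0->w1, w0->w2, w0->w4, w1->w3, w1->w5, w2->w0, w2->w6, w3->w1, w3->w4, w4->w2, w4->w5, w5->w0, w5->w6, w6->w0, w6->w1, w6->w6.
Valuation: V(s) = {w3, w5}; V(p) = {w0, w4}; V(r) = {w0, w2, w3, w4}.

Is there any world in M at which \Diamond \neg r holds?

Yes

Let φ = \Diamond \neg r. Evaluate φ at each world:
  w0 (successors {w0, w1, w2, w4}): φ is true.
  w1 (successors {w3, w5}): φ is true.
  w2 (successors {w0, w6}): φ is true.
  w3 (successors {w1, w4}): φ is true.
  w4 (successors {w2, w5}): φ is true.
  w5 (successors {w0, w6}): φ is true.
  w6 (successors {w0, w1, w6}): φ is true.
Detail at w0 (witness):
  At w0: \Diamond \neg r requires \neg r at some successor in {w0, w1, w2, w4}.
    \neg r holds at w1, so \Diamond \neg r is true at w0.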